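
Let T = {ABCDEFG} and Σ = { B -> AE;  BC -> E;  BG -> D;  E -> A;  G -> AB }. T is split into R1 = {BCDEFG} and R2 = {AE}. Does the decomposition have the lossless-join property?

Yes

Common attributes: R1 ∩ R2 = {E}.
Closure of {E}: E → A applies, adding A. So (E)⁺ = {AE}.
This closure contains every attribute of R2, so R1 ∩ R2 → R2. The join is lossless.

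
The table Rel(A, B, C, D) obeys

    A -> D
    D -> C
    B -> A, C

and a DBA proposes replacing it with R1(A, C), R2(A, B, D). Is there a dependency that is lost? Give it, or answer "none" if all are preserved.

Check D → C: no single fragment contains all of {C, D}, and the restricted closure of {D} across the fragments never reaches {C}.
A → D is preserved.
B → A, C is preserved.

D -> C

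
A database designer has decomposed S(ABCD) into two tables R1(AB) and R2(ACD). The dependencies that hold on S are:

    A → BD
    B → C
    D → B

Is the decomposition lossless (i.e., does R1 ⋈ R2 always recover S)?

Yes

Common attributes: R1 ∩ R2 = {A}.
Closure of {A}: A → BD applies, adding BD; B → C applies, adding C. So (A)⁺ = {ABCD}.
This closure contains every attribute of R1, so R1 ∩ R2 → R1. The join is lossless.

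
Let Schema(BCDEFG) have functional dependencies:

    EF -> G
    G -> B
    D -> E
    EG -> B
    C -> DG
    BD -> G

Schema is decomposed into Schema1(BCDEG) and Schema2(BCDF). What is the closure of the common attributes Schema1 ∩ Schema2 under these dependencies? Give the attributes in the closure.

BCDEG

Schema1 ∩ Schema2 = {BCD}.
D → E applies, adding E
C → DG applies, adding G
Closure: {BCDEG}.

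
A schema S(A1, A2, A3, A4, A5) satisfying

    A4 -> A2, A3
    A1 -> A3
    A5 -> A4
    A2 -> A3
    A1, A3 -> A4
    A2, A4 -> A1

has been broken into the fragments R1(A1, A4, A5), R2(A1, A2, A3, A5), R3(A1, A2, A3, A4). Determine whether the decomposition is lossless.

Chase test. Columns are A1, A2, A3, A4, A5; row i has aⱼ where attribute j ∈ Ri, else bᵢⱼ.
Initial tableau (one row per fragment):
  row 1: a1 b12 b13 a4 a5
  row 2: a1 a2 a3 b24 a5
  row 3: a1 a2 a3 a4 b35
Rows 1 and 3 agree on A4; apply A4→A2, A3 and equate their A2, A3 entries.
Rows 1 and 2 agree on A5; apply A5→A4 and equate their A4 entries.
Row 1 is now all distinguished symbols — the join is lossless.

Yes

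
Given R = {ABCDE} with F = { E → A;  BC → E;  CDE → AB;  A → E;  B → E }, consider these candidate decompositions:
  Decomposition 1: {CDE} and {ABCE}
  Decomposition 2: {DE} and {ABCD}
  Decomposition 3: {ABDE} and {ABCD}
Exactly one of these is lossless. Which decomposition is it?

Decomposition 3

Decomposition 1: common = {CE}, closure = {ACE} → lossy.
Decomposition 2: common = {D}, closure = {D} → lossy.
Decomposition 3: common = {ABD}, closure = {ABDE} → lossless.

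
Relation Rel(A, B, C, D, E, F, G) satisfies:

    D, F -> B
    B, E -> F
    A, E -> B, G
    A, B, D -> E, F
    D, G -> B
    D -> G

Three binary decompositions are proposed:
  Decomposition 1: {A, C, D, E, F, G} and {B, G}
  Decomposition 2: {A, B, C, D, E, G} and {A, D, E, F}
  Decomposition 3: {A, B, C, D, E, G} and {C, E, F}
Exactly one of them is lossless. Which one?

Decomposition 2

Decomposition 1: common = {G}, closure = {G} → lossy.
Decomposition 2: common = {A, D, E}, closure = {A, B, D, E, F, G} → lossless.
Decomposition 3: common = {C, E}, closure = {C, E} → lossy.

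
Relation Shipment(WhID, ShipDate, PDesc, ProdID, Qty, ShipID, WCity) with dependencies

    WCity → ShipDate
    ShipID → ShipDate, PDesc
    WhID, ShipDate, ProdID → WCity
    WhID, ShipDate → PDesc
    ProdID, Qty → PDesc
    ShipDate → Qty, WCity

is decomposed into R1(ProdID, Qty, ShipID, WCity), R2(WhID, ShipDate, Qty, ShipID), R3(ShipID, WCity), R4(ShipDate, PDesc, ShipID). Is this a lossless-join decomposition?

No

Chase test. Columns are WhID, ShipDate, PDesc, ProdID, Qty, ShipID, WCity; row i has aⱼ where attribute j ∈ Ri, else bᵢⱼ.
Initial tableau (one row per fragment):
  row 1: b11 b12 b13 a4 a5 a6 a7
  row 2: a1 a2 b23 b24 a5 a6 b27
  row 3: b31 b32 b33 b34 b35 a6 a7
  row 4: b41 a2 a3 b44 b45 a6 b47
Rows 1 and 3 agree on WCity; apply WCity→ShipDate and equate their ShipDate entries.
Rows 1 and 2 agree on ShipID; apply ShipID→ShipDate, PDesc and equate their ShipDate, PDesc entries.
Rows 1 and 3 agree on ShipID; apply ShipID→ShipDate, PDesc and equate their ShipDate, PDesc entries.
Rows 1 and 4 agree on ShipID; apply ShipID→ShipDate, PDesc and equate their ShipDate, PDesc entries.
Rows 1 and 2 agree on ShipDate; apply ShipDate→Qty, WCity and equate their Qty, WCity entries.
Rows 1 and 3 agree on ShipDate; apply ShipDate→Qty, WCity and equate their Qty, WCity entries.
Rows 1 and 4 agree on ShipDate; apply ShipDate→Qty, WCity and equate their Qty, WCity entries.
No row becomes fully distinguished — the join is lossy.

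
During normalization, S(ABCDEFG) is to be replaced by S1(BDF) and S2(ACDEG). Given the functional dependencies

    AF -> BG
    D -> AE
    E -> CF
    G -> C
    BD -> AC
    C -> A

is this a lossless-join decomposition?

Common attributes: S1 ∩ S2 = {D}.
Closure of {D}: D → AE applies, adding AE; E → CF applies, adding CF; AF → BG applies, adding BG. So (D)⁺ = {ABCDEFG}.
This closure contains every attribute of S1, so S1 ∩ S2 → S1. The join is lossless.

Yes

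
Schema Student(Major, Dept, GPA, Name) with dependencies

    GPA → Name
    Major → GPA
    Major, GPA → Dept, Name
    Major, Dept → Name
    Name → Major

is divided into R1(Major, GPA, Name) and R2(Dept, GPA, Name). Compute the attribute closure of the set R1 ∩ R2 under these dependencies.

Major, Dept, GPA, Name

R1 ∩ R2 = {GPA, Name}.
Name → Major applies, adding Major
Major, GPA → Dept, Name applies, adding Dept
Closure: {Major, Dept, GPA, Name}.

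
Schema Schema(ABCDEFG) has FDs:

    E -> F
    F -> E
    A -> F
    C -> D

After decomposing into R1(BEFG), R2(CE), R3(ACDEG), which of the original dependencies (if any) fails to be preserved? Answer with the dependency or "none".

none

E → F lies within R1.
F → E lies within R1.
A → F: restricted closure across fragments reaches F.
C → D lies within R3.
Every dependency is enforceable on the fragments, so the decomposition is dependency-preserving.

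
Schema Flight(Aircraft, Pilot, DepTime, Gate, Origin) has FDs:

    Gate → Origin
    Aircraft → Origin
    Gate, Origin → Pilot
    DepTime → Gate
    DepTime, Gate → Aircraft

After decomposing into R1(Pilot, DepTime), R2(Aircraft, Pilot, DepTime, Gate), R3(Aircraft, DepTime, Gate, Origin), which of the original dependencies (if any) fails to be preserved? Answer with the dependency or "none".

none

Gate → Origin lies within R3.
Aircraft → Origin lies within R3.
Gate, Origin → Pilot: restricted closure across fragments reaches Pilot.
DepTime → Gate lies within R2.
DepTime, Gate → Aircraft lies within R2.
Every dependency is enforceable on the fragments, so the decomposition is dependency-preserving.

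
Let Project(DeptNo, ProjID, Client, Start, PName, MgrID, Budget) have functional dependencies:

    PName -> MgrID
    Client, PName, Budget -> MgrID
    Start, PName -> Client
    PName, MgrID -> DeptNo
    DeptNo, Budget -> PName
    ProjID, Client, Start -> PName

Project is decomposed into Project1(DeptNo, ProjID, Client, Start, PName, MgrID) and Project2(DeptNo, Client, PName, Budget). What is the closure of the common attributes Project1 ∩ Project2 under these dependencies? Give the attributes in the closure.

Project1 ∩ Project2 = {DeptNo, Client, PName}.
PName → MgrID applies, adding MgrID
Closure: {DeptNo, Client, PName, MgrID}.

DeptNo, Client, PName, MgrID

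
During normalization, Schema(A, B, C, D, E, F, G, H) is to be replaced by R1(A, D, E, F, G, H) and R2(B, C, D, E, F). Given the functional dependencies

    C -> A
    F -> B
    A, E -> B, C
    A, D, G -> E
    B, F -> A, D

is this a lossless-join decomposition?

Common attributes: R1 ∩ R2 = {D, E, F}.
Closure of {D, E, F}: F → B applies, adding B; B, F → A, D applies, adding A; A, E → B, C applies, adding C. So (D, E, F)⁺ = {A, B, C, D, E, F}.
This closure contains every attribute of R2, so R1 ∩ R2 → R2. The join is lossless.

Yes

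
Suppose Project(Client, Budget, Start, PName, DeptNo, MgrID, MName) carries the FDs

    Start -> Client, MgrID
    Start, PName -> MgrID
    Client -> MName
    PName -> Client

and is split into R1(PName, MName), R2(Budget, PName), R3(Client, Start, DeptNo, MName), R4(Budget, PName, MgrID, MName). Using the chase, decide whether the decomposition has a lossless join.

Chase test. Columns are Client, Budget, Start, PName, DeptNo, MgrID, MName; row i has aⱼ where attribute j ∈ Ri, else bᵢⱼ.
Initial tableau (one row per fragment):
  row 1: b11 b12 b13 a4 b15 b16 a7
  row 2: b21 a2 b23 a4 b25 b26 b27
  row 3: a1 b32 a3 b34 a5 b36 a7
  row 4: b41 a2 b43 a4 b45 a6 a7
Rows 1 and 2 agree on PName; apply PName→Client and equate their Client entries.
Rows 1 and 4 agree on PName; apply PName→Client and equate their Client entries.
Rows 1 and 2 agree on Client; apply Client→MName and equate their MName entries.
No row becomes fully distinguished — the join is lossy.

No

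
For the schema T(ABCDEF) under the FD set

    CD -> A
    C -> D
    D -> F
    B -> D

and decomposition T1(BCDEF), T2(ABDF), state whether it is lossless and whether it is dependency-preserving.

Lossless test: (BDF)⁺ = {BDF}, which is a superkey of neither fragment — lossy.
Dependency preservation: the restricted closure of {CD} across the fragments never reaches {A}, so CD → A cannot be enforced without a join — not preserved.

lossy and not dependency-preserving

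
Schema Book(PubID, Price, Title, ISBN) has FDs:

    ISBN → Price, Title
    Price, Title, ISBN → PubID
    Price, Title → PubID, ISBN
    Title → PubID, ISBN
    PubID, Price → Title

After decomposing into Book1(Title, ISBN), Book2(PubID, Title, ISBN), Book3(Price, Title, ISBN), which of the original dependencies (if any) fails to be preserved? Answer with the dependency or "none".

PubID, Price → Title

Check PubID, Price → Title: no single fragment contains all of {PubID, Price, Title}, and the restricted closure of {PubID, Price} across the fragments never reaches {Title}.
ISBN → Price, Title is preserved.
Price, Title, ISBN → PubID is preserved.
Price, Title → PubID, ISBN is preserved.
Title → PubID, ISBN is preserved.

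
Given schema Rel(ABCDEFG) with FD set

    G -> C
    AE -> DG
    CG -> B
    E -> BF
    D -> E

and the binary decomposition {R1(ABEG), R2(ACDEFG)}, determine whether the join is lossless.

Common attributes: R1 ∩ R2 = {AEG}.
Closure of {AEG}: G → C applies, adding C; AE → DG applies, adding D; CG → B applies, adding B; E → BF applies, adding F. So (AEG)⁺ = {ABCDEFG}.
This closure contains every attribute of R1, so R1 ∩ R2 → R1. The join is lossless.

Yes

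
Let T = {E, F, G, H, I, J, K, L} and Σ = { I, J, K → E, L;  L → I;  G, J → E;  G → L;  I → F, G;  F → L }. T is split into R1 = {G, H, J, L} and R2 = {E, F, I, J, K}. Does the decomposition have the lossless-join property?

Common attributes: R1 ∩ R2 = {J}.
No dependency enlarges {J}, so (J)⁺ = {J}.
The closure contains neither all of R1 = {G, H, J, L} nor all of R2 = {E, F, I, J, K}, so the common attributes are not a superkey of either fragment. The join is lossy.

No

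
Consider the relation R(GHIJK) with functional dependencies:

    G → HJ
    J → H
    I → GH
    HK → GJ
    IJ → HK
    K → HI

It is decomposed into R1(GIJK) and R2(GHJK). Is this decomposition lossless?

Yes

Common attributes: R1 ∩ R2 = {GJK}.
Closure of {GJK}: G → HJ applies, adding H; K → HI applies, adding I. So (GJK)⁺ = {GHIJK}.
This closure contains every attribute of R1, so R1 ∩ R2 → R1. The join is lossless.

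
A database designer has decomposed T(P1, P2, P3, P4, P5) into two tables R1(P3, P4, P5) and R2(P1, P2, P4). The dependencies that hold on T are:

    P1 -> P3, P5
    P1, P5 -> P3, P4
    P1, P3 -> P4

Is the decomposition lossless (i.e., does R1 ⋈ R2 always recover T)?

Common attributes: R1 ∩ R2 = {P4}.
No dependency enlarges {P4}, so (P4)⁺ = {P4}.
The closure contains neither all of R1 = {P3, P4, P5} nor all of R2 = {P1, P2, P4}, so the common attributes are not a superkey of either fragment. The join is lossy.

No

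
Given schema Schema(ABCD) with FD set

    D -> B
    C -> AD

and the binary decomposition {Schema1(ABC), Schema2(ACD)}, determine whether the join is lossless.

Common attributes: Schema1 ∩ Schema2 = {AC}.
Closure of {AC}: C → AD applies, adding D; D → B applies, adding B. So (AC)⁺ = {ABCD}.
This closure contains every attribute of Schema1, so Schema1 ∩ Schema2 → Schema1. The join is lossless.

Yes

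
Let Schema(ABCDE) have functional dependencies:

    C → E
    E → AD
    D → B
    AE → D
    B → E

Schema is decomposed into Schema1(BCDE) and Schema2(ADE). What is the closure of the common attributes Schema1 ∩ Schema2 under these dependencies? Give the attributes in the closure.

ABDE

Schema1 ∩ Schema2 = {DE}.
E → AD applies, adding A
D → B applies, adding B
Closure: {ABDE}.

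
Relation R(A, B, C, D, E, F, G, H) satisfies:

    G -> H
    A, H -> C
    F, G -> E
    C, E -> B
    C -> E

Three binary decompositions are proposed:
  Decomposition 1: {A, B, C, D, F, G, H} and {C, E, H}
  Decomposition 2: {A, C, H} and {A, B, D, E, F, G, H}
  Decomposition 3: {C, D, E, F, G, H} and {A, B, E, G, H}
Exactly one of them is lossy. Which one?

Decomposition 1: common = {C, H}, closure = {B, C, E, H} → lossless.
Decomposition 2: common = {A, H}, closure = {A, B, C, E, H} → lossless.
Decomposition 3: common = {E, G, H}, closure = {E, G, H} → lossy.

Decomposition 3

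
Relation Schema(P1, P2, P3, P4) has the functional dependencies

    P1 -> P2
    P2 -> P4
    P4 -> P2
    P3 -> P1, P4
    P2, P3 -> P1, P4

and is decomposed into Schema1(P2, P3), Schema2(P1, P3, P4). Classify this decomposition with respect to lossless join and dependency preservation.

Lossless test: (P3)⁺ = {P1, P2, P3, P4}, which contains all of one fragment — lossless.
Dependency preservation: the restricted closure of {P1} across the fragments never reaches {P2}, so P1 → P2 cannot be enforced without a join — not preserved.

lossless but not dependency-preserving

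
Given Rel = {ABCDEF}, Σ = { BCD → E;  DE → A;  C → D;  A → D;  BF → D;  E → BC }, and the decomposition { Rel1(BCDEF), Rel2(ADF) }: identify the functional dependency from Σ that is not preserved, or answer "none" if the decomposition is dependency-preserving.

Check DE → A: no single fragment contains all of {ADE}, and the restricted closure of {DE} across the fragments never reaches {A}.
BCD → E is preserved.
C → D is preserved.
A → D is preserved.
BF → D is preserved.
E → BC is preserved.

DE → A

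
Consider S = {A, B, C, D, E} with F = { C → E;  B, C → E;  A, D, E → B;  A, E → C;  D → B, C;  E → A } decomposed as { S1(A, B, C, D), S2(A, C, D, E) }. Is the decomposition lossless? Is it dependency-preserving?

lossless and dependency-preserving

Lossless test: (A, C, D)⁺ = {A, B, C, D, E}, which contains all of one fragment — lossless.
Dependency preservation: B, C → E; A, D, E → B are not contained in any single fragment, but the restricted closure of each left-hand side across the fragments still reaches the right-hand side; the remaining FDs each lie inside some fragment. All dependencies are preserved.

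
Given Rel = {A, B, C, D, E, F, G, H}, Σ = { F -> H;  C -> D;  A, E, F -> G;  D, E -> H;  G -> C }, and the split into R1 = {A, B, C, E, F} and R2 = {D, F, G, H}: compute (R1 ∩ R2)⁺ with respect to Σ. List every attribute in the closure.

F, H

R1 ∩ R2 = {F}.
F → H applies, adding H
Closure: {F, H}.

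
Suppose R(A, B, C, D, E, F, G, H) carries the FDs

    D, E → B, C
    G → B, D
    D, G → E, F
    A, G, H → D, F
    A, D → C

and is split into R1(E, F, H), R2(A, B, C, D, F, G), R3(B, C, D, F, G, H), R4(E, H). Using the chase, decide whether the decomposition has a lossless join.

Chase test. Columns are A, B, C, D, E, F, G, H; row i has aⱼ where attribute j ∈ Ri, else bᵢⱼ.
Initial tableau (one row per fragment):
  row 1: b11 b12 b13 b14 a5 a6 b17 a8
  row 2: a1 a2 a3 a4 b25 a6 a7 b28
  row 3: b31 a2 a3 a4 b35 a6 a7 a8
  row 4: b41 b42 b43 b44 a5 b46 b47 a8
Rows 2 and 3 agree on D, G; apply D, G→E, F and equate their E, F entries.
No row becomes fully distinguished — the join is lossy.

No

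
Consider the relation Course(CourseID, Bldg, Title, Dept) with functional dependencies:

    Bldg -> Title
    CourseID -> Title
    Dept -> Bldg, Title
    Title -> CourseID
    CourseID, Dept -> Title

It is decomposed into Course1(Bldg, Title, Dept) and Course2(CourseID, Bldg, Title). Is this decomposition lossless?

Yes

Common attributes: Course1 ∩ Course2 = {Bldg, Title}.
Closure of {Bldg, Title}: Title → CourseID applies, adding CourseID. So (Bldg, Title)⁺ = {CourseID, Bldg, Title}.
This closure contains every attribute of Course2, so Course1 ∩ Course2 → Course2. The join is lossless.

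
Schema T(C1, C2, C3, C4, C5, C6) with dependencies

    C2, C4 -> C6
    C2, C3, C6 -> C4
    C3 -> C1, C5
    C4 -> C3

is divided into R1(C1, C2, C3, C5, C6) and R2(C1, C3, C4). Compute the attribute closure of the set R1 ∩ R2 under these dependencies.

C1, C3, C5

R1 ∩ R2 = {C1, C3}.
C3 → C1, C5 applies, adding C5
Closure: {C1, C3, C5}.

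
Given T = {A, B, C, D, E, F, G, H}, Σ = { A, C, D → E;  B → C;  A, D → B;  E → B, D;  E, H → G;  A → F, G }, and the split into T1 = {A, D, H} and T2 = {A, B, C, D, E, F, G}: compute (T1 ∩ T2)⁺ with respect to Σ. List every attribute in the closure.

T1 ∩ T2 = {A, D}.
A, D → B applies, adding B
A → F, G applies, adding F, G
B → C applies, adding C
A, C, D → E applies, adding E
Closure: {A, B, C, D, E, F, G}.

A, B, C, D, E, F, G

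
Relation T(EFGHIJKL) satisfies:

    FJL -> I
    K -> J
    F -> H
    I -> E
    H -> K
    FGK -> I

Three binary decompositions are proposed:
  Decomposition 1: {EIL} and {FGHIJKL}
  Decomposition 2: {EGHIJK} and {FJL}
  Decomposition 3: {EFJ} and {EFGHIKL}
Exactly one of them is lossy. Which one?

Decomposition 2

Decomposition 1: common = {IL}, closure = {EIL} → lossless.
Decomposition 2: common = {J}, closure = {J} → lossy.
Decomposition 3: common = {EF}, closure = {EFHJK} → lossless.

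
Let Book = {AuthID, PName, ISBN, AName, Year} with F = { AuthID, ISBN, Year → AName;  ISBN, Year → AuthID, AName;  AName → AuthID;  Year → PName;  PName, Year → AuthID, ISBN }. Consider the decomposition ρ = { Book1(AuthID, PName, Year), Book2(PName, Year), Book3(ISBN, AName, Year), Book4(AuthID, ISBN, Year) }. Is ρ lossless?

Yes

Chase test. Columns are AuthID, PName, ISBN, AName, Year; row i has aⱼ where attribute j ∈ Booki, else bᵢⱼ.
Initial tableau (one row per fragment):
  row 1: a1 a2 b13 b14 a5
  row 2: b21 a2 b23 b24 a5
  row 3: b31 b32 a3 a4 a5
  row 4: a1 b42 a3 b44 a5
Rows 3 and 4 agree on ISBN, Year; apply ISBN, Year→AuthID, AName and equate their AuthID, AName entries.
Rows 1 and 3 agree on Year; apply Year→PName and equate their PName entries.
Rows 1 and 4 agree on Year; apply Year→PName and equate their PName entries.
Rows 1 and 2 agree on PName, Year; apply PName, Year→AuthID, ISBN and equate their AuthID, ISBN entries.
Rows 1 and 3 agree on PName, Year; apply PName, Year→AuthID, ISBN and equate their AuthID, ISBN entries.
Rows 1 and 2 agree on AuthID, ISBN, Year; apply AuthID, ISBN, Year→AName and equate their AName entries.
Rows 1 and 3 agree on AuthID, ISBN, Year; apply AuthID, ISBN, Year→AName and equate their AName entries.
Row 1 is now all distinguished symbols — the join is lossless.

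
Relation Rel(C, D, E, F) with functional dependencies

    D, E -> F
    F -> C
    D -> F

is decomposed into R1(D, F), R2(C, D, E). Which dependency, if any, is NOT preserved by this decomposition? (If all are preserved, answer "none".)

F -> C

Check F → C: no single fragment contains all of {C, F}, and the restricted closure of {F} across the fragments never reaches {C}.
D, E → F is preserved.
D → F is preserved.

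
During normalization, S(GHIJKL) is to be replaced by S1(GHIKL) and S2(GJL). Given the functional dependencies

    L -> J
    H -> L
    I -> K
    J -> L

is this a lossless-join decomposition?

Common attributes: S1 ∩ S2 = {GL}.
Closure of {GL}: L → J applies, adding J. So (GL)⁺ = {GJL}.
This closure contains every attribute of S2, so S1 ∩ S2 → S2. The join is lossless.

Yes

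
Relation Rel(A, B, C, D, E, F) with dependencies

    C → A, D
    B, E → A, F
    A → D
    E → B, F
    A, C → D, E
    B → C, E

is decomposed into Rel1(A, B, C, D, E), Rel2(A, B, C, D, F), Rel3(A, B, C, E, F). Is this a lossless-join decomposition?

Yes

Chase test. Columns are A, B, C, D, E, F; row i has aⱼ where attribute j ∈ Reli, else bᵢⱼ.
Initial tableau (one row per fragment):
  row 1: a1 a2 a3 a4 a5 b16
  row 2: a1 a2 a3 a4 b25 a6
  row 3: a1 a2 a3 b34 a5 a6
Rows 1 and 3 agree on C; apply C→A, D and equate their A, D entries.
Rows 1 and 3 agree on B, E; apply B, E→A, F and equate their A, F entries.
Rows 1 and 2 agree on A, C; apply A, C→D, E and equate their D, E entries.
Row 1 is now all distinguished symbols — the join is lossless.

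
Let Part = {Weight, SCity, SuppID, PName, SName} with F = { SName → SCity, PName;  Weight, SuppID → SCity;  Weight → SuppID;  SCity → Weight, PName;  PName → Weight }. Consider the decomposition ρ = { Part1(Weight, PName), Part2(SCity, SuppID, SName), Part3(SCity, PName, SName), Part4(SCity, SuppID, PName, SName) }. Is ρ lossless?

Chase test. Columns are Weight, SCity, SuppID, PName, SName; row i has aⱼ where attribute j ∈ Parti, else bᵢⱼ.
Initial tableau (one row per fragment):
  row 1: a1 b12 b13 a4 b15
  row 2: b21 a2 a3 b24 a5
  row 3: b31 a2 b33 a4 a5
  row 4: b41 a2 a3 a4 a5
Rows 2 and 3 agree on SName; apply SName→SCity, PName and equate their SCity, PName entries.
Rows 2 and 3 agree on SCity; apply SCity→Weight, PName and equate their Weight, PName entries.
Rows 2 and 4 agree on SCity; apply SCity→Weight, PName and equate their Weight, PName entries.
Rows 1 and 2 agree on PName; apply PName→Weight and equate their Weight entries.
Rows 1 and 2 agree on Weight; apply Weight→SuppID and equate their SuppID entries.
Rows 1 and 3 agree on Weight; apply Weight→SuppID and equate their SuppID entries.
Rows 1 and 2 agree on Weight, SuppID; apply Weight, SuppID→SCity and equate their SCity entries.
Row 2 is now all distinguished symbols — the join is lossless.

Yes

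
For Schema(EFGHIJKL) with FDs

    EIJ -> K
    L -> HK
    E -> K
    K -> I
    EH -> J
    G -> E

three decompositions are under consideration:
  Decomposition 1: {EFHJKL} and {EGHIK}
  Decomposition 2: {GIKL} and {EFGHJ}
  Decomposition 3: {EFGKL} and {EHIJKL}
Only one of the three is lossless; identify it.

Decomposition 3

Decomposition 1: common = {EHK}, closure = {EHIJK} → lossy.
Decomposition 2: common = {G}, closure = {EGIK} → lossy.
Decomposition 3: common = {EKL}, closure = {EHIJKL} → lossless.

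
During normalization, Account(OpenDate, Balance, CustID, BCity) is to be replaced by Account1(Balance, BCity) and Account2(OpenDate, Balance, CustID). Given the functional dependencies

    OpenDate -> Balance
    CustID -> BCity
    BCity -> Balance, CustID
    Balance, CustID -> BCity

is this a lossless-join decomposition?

Common attributes: Account1 ∩ Account2 = {Balance}.
No dependency enlarges {Balance}, so (Balance)⁺ = {Balance}.
The closure contains neither all of Account1 = {Balance, BCity} nor all of Account2 = {OpenDate, Balance, CustID}, so the common attributes are not a superkey of either fragment. The join is lossy.

No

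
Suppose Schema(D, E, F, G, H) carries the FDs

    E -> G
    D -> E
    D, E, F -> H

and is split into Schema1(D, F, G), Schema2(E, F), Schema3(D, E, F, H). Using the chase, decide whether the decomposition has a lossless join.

Chase test. Columns are D, E, F, G, H; row i has aⱼ where attribute j ∈ Schemai, else bᵢⱼ.
Initial tableau (one row per fragment):
  row 1: a1 b12 a3 a4 b15
  row 2: b21 a2 a3 b24 b25
  row 3: a1 a2 a3 b34 a5
Rows 2 and 3 agree on E; apply E→G and equate their G entries.
Rows 1 and 3 agree on D; apply D→E and equate their E entries.
Rows 1 and 3 agree on D, E, F; apply D, E, F→H and equate their H entries.
Rows 1 and 2 agree on E; apply E→G and equate their G entries.
Row 1 is now all distinguished symbols — the join is lossless.

Yes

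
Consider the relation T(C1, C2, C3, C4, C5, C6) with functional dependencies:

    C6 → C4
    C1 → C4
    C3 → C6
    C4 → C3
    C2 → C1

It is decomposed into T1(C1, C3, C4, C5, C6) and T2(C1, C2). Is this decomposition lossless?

Common attributes: T1 ∩ T2 = {C1}.
Closure of {C1}: C1 → C4 applies, adding C4; C4 → C3 applies, adding C3; C3 → C6 applies, adding C6. So (C1)⁺ = {C1, C3, C4, C6}.
The closure contains neither all of T1 = {C1, C3, C4, C5, C6} nor all of T2 = {C1, C2}, so the common attributes are not a superkey of either fragment. The join is lossy.

No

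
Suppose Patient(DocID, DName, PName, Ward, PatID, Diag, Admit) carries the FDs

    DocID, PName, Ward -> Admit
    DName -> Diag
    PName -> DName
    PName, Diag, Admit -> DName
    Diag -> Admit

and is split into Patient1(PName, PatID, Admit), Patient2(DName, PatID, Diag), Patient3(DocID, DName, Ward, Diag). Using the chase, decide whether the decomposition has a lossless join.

Chase test. Columns are DocID, DName, PName, Ward, PatID, Diag, Admit; row i has aⱼ where attribute j ∈ Patienti, else bᵢⱼ.
Initial tableau (one row per fragment):
  row 1: b11 b12 a3 b14 a5 b16 a7
  row 2: b21 a2 b23 b24 a5 a6 b27
  row 3: a1 a2 b33 a4 b35 a6 b37
Rows 2 and 3 agree on Diag; apply Diag→Admit and equate their Admit entries.
No row becomes fully distinguished — the join is lossy.

No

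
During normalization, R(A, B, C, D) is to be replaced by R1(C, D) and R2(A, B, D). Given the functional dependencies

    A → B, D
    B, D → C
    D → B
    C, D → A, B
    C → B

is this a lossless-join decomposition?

Common attributes: R1 ∩ R2 = {D}.
Closure of {D}: D → B applies, adding B; B, D → C applies, adding C; C, D → A, B applies, adding A. So (D)⁺ = {A, B, C, D}.
This closure contains every attribute of R1, so R1 ∩ R2 → R1. The join is lossless.

Yes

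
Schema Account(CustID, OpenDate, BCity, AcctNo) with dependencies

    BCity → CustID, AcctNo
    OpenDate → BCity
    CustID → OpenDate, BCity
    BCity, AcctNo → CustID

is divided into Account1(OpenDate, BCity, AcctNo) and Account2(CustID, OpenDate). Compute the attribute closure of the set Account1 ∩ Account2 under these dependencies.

Account1 ∩ Account2 = {OpenDate}.
OpenDate → BCity applies, adding BCity
BCity → CustID, AcctNo applies, adding CustID, AcctNo
Closure: {CustID, OpenDate, BCity, AcctNo}.

CustID, OpenDate, BCity, AcctNo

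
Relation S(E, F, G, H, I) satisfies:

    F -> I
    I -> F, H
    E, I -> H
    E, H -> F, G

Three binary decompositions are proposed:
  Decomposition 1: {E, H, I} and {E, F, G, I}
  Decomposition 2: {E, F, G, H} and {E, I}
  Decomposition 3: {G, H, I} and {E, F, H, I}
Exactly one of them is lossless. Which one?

Decomposition 1

Decomposition 1: common = {E, I}, closure = {E, F, G, H, I} → lossless.
Decomposition 2: common = {E}, closure = {E} → lossy.
Decomposition 3: common = {H, I}, closure = {F, H, I} → lossy.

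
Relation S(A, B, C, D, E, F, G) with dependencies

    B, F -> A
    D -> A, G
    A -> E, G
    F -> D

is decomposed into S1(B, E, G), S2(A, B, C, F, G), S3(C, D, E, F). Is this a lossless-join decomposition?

Chase test. Columns are A, B, C, D, E, F, G; row i has aⱼ where attribute j ∈ Si, else bᵢⱼ.
Initial tableau (one row per fragment):
  row 1: b11 a2 b13 b14 a5 b16 a7
  row 2: a1 a2 a3 b24 b25 a6 a7
  row 3: b31 b32 a3 a4 a5 a6 b37
Rows 2 and 3 agree on F; apply F→D and equate their D entries.
Rows 2 and 3 agree on D; apply D→A, G and equate their A, G entries.
Rows 2 and 3 agree on A; apply A→E, G and equate their E, G entries.
Row 2 is now all distinguished symbols — the join is lossless.

Yes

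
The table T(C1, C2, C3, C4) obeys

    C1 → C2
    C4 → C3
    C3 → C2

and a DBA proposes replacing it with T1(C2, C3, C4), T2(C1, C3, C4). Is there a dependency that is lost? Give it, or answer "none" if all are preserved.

C1 → C2

Check C1 → C2: no single fragment contains all of {C1, C2}, and the restricted closure of {C1} across the fragments never reaches {C2}.
C4 → C3 is preserved.
C3 → C2 is preserved.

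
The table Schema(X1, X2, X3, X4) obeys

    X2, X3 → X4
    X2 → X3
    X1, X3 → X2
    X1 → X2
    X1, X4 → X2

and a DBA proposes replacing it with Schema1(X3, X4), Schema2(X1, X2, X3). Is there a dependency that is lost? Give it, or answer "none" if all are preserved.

Check X2, X3 → X4: no single fragment contains all of {X2, X3, X4}, and the restricted closure of {X2, X3} across the fragments never reaches {X4}.
X2 → X3 is preserved.
X1, X3 → X2 is preserved.
X1 → X2 is preserved.
X1, X4 → X2 is preserved.

X2, X3 → X4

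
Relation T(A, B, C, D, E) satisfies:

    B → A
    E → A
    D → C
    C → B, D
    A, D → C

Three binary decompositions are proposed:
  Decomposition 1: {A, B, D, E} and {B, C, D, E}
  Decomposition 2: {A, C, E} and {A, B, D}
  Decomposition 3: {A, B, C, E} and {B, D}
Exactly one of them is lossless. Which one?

Decomposition 1

Decomposition 1: common = {B, D, E}, closure = {A, B, C, D, E} → lossless.
Decomposition 2: common = {A}, closure = {A} → lossy.
Decomposition 3: common = {B}, closure = {A, B} → lossy.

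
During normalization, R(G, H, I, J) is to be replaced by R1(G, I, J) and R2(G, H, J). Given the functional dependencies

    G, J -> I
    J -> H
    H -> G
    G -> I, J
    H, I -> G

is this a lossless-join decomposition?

Common attributes: R1 ∩ R2 = {G, J}.
Closure of {G, J}: G, J → I applies, adding I; J → H applies, adding H. So (G, J)⁺ = {G, H, I, J}.
This closure contains every attribute of R1, so R1 ∩ R2 → R1. The join is lossless.

Yes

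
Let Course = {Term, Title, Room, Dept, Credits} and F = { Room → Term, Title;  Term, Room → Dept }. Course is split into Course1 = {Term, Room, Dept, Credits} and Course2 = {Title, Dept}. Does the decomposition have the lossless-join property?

Common attributes: Course1 ∩ Course2 = {Dept}.
No dependency enlarges {Dept}, so (Dept)⁺ = {Dept}.
The closure contains neither all of Course1 = {Term, Room, Dept, Credits} nor all of Course2 = {Title, Dept}, so the common attributes are not a superkey of either fragment. The join is lossy.

No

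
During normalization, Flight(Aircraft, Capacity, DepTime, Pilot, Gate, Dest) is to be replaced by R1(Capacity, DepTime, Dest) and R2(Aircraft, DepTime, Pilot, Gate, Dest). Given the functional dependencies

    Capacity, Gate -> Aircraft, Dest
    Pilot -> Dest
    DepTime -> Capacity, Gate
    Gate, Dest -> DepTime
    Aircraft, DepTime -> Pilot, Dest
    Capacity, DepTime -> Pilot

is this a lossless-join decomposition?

Common attributes: R1 ∩ R2 = {DepTime, Dest}.
Closure of {DepTime, Dest}: DepTime → Capacity, Gate applies, adding Capacity, Gate; Capacity, DepTime → Pilot applies, adding Pilot; Capacity, Gate → Aircraft, Dest applies, adding Aircraft. So (DepTime, Dest)⁺ = {Aircraft, Capacity, DepTime, Pilot, Gate, Dest}.
This closure contains every attribute of R1, so R1 ∩ R2 → R1. The join is lossless.

Yes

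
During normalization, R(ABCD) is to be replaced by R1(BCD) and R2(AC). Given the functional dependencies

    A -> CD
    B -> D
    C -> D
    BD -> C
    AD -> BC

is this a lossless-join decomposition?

Common attributes: R1 ∩ R2 = {C}.
Closure of {C}: C → D applies, adding D. So (C)⁺ = {CD}.
The closure contains neither all of R1 = {BCD} nor all of R2 = {AC}, so the common attributes are not a superkey of either fragment. The join is lossy.

No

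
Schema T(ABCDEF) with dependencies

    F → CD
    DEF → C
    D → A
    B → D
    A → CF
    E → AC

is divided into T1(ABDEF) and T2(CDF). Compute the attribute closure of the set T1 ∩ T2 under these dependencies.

T1 ∩ T2 = {DF}.
F → CD applies, adding C
D → A applies, adding A
Closure: {ACDF}.

ACDF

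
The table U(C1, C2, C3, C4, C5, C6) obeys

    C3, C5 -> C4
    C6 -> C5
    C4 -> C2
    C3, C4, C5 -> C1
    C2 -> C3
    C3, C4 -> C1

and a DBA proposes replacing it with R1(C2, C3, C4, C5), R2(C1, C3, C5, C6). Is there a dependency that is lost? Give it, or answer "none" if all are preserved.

Check C3, C4 → C1: no single fragment contains all of {C1, C3, C4}, and the restricted closure of {C3, C4} across the fragments never reaches {C1}.
C3, C5 → C4 is preserved.
C6 → C5 is preserved.
C4 → C2 is preserved.
C3, C4, C5 → C1 is preserved.
C2 → C3 is preserved.

C3, C4 -> C1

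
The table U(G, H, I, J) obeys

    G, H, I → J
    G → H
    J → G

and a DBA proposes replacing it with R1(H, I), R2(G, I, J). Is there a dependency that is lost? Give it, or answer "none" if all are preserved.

G → H

Check G → H: no single fragment contains all of {G, H}, and the restricted closure of {G} across the fragments never reaches {H}.
G, H, I → J is preserved.
J → G is preserved.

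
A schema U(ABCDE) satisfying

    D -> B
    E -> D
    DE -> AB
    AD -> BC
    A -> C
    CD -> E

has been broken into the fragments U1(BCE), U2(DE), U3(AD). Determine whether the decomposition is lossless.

No

Chase test. Columns are ABCDE; row i has aⱼ where attribute j ∈ Ui, else bᵢⱼ.
Initial tableau (one row per fragment):
  row 1: b11 a2 a3 b14 a5
  row 2: b21 b22 b23 a4 a5
  row 3: a1 b32 b33 a4 b35
Rows 2 and 3 agree on D; apply D→B and equate their B entries.
Rows 1 and 2 agree on E; apply E→D and equate their D entries.
Rows 1 and 2 agree on DE; apply DE→AB and equate their AB entries.
Rows 1 and 2 agree on AD; apply AD→BC and equate their BC entries.
No row becomes fully distinguished — the join is lossy.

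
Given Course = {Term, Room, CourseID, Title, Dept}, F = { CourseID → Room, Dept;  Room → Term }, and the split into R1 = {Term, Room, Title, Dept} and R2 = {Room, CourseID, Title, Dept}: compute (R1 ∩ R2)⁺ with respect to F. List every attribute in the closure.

Term, Room, Title, Dept

R1 ∩ R2 = {Room, Title, Dept}.
Room → Term applies, adding Term
Closure: {Term, Room, Title, Dept}.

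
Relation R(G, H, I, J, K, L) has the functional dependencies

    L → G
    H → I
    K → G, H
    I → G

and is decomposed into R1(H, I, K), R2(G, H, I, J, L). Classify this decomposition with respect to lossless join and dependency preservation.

Lossless test: (H, I)⁺ = {G, H, I}, which is a superkey of neither fragment — lossy.
Dependency preservation: K → G, H is not contained in any single fragment, but the restricted closure of its left-hand side across the fragments still reaches the right-hand side; the remaining FDs each lie inside some fragment. All dependencies are preserved.

lossy but dependency-preserving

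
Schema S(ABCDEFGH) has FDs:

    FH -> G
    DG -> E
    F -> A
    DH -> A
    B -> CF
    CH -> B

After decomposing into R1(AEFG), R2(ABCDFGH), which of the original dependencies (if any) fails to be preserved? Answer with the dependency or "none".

Check DG → E: no single fragment contains all of {DEG}, and the restricted closure of {DG} across the fragments never reaches {E}.
FH → G is preserved.
F → A is preserved.
DH → A is preserved.
B → CF is preserved.
CH → B is preserved.

DG -> E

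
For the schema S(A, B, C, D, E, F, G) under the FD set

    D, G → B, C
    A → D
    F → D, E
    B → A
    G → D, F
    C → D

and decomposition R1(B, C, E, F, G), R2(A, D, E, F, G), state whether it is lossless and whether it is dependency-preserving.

lossless but not dependency-preserving

Lossless test: (E, F, G)⁺ = {A, B, C, D, E, F, G}, which contains all of one fragment — lossless.
Dependency preservation: the restricted closure of {B} across the fragments never reaches {A}, so B → A cannot be enforced without a join — not preserved.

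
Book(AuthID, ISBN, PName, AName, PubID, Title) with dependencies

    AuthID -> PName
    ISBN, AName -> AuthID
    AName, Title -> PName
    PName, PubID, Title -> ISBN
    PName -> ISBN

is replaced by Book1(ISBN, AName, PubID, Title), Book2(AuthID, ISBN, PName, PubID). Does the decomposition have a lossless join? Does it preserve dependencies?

lossy and not dependency-preserving

Lossless test: (ISBN, PubID)⁺ = {ISBN, PubID}, which is a superkey of neither fragment — lossy.
Dependency preservation: the restricted closure of {ISBN, AName} across the fragments never reaches {AuthID}, so ISBN, AName → AuthID cannot be enforced without a join — not preserved.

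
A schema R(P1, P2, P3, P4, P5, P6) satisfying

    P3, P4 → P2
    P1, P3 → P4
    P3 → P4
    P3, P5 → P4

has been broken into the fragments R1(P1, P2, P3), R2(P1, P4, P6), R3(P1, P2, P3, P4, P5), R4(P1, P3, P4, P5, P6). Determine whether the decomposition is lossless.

Chase test. Columns are P1, P2, P3, P4, P5, P6; row i has aⱼ where attribute j ∈ Ri, else bᵢⱼ.
Initial tableau (one row per fragment):
  row 1: a1 a2 a3 b14 b15 b16
  row 2: a1 b22 b23 a4 b25 a6
  row 3: a1 a2 a3 a4 a5 b36
  row 4: a1 b42 a3 a4 a5 a6
Rows 3 and 4 agree on P3, P4; apply P3, P4→P2 and equate their P2 entries.
Rows 1 and 3 agree on P1, P3; apply P1, P3→P4 and equate their P4 entries.
Row 4 is now all distinguished symbols — the join is lossless.

Yes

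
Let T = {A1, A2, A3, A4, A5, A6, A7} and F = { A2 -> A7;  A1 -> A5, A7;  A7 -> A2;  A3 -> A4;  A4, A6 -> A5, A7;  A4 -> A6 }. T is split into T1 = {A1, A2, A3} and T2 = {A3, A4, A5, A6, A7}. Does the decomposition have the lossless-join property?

Common attributes: T1 ∩ T2 = {A3}.
Closure of {A3}: A3 → A4 applies, adding A4; A4 → A6 applies, adding A6; A4, A6 → A5, A7 applies, adding A5, A7; A7 → A2 applies, adding A2. So (A3)⁺ = {A2, A3, A4, A5, A6, A7}.
This closure contains every attribute of T2, so T1 ∩ T2 → T2. The join is lossless.

Yes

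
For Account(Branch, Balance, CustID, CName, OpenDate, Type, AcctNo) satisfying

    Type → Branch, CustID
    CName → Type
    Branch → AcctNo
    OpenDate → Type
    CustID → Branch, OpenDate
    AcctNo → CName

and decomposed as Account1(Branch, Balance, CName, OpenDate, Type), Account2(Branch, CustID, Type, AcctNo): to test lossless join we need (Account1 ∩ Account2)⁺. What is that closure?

Account1 ∩ Account2 = {Branch, Type}.
Type → Branch, CustID applies, adding CustID
Branch → AcctNo applies, adding AcctNo
CustID → Branch, OpenDate applies, adding OpenDate
AcctNo → CName applies, adding CName
Closure: {Branch, CustID, CName, OpenDate, Type, AcctNo}.

Branch, CustID, CName, OpenDate, Type, AcctNo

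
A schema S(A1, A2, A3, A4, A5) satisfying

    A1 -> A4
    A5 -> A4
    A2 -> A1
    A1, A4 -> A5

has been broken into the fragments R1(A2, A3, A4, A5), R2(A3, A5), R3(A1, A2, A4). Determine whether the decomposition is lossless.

Yes

Chase test. Columns are A1, A2, A3, A4, A5; row i has aⱼ where attribute j ∈ Ri, else bᵢⱼ.
Initial tableau (one row per fragment):
  row 1: b11 a2 a3 a4 a5
  row 2: b21 b22 a3 b24 a5
  row 3: a1 a2 b33 a4 b35
Rows 1 and 2 agree on A5; apply A5→A4 and equate their A4 entries.
Rows 1 and 3 agree on A2; apply A2→A1 and equate their A1 entries.
Rows 1 and 3 agree on A1, A4; apply A1, A4→A5 and equate their A5 entries.
Row 1 is now all distinguished symbols — the join is lossless.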